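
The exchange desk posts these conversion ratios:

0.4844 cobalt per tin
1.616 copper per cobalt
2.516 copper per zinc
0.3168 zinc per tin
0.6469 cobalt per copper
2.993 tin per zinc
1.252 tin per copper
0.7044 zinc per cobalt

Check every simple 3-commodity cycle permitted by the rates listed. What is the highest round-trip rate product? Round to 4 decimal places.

1.1465

cobalt→zinc→copper→cobalt: 0.7044 × 2.516 × 0.6469 = 1.14648
cobalt→zinc→tin→cobalt: 0.7044 × 2.993 × 0.4844 = 1.02125
zinc→copper→tin→zinc: 2.516 × 1.252 × 0.3168 = 0.99793
cobalt→copper→tin→cobalt: 1.616 × 1.252 × 0.4844 = 0.98005
Maximum is cobalt→zinc→copper→cobalt at 1.1465; arbitrage exists.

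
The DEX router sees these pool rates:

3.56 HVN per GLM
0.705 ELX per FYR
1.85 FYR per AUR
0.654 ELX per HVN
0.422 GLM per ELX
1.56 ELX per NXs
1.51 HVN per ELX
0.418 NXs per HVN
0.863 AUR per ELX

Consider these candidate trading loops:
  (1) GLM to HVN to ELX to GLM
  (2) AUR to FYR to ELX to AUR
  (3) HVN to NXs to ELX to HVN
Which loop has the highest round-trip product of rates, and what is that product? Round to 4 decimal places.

1.1256

(1) 3.56 × 0.654 × 0.422 = 0.98252
(2) 1.85 × 0.705 × 0.863 = 1.12557
(3) 0.418 × 1.56 × 1.51 = 0.98464
Highest is cycle (2) at 1.1256 (>1, arbitrage).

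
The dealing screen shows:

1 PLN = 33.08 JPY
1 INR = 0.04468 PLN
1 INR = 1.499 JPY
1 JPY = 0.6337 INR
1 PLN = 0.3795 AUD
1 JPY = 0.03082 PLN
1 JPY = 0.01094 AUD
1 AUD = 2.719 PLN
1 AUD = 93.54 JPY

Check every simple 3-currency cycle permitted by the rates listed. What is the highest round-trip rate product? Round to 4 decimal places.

AUD→JPY→PLN→AUD: 93.54 × 0.03082 × 0.3795 = 1.09406
AUD→PLN→JPY→AUD: 2.719 × 33.08 × 0.01094 = 0.98399
JPY→INR→PLN→JPY: 0.6337 × 0.04468 × 33.08 = 0.93662
Maximum is AUD→JPY→PLN→AUD at 1.0941; arbitrage exists.

1.0941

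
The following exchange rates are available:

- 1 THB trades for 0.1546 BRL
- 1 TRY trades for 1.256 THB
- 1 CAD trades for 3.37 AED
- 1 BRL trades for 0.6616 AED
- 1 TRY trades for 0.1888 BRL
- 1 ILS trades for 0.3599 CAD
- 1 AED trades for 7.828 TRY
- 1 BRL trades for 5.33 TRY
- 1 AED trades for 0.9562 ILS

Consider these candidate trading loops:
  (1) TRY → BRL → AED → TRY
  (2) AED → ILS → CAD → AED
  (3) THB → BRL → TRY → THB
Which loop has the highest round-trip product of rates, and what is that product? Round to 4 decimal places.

(1) 0.1888 × 0.6616 × 7.828 = 0.97780
(2) 0.9562 × 0.3599 × 3.37 = 1.15974
(3) 0.1546 × 5.33 × 1.256 = 1.03497
Highest is cycle (2) at 1.1597 (>1, arbitrage).

1.1597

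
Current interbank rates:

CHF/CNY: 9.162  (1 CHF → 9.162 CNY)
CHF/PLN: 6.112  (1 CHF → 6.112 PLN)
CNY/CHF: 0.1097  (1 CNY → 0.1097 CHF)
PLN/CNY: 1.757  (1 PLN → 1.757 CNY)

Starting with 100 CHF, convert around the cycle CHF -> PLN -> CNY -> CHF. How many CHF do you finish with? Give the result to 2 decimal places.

117.80

100 CHF × 6.112 = 611.2 PLN
611.2 PLN × 1.757 = 1073.8784 CNY
1073.8784 CNY × 0.1097 = 117.80446048 CHF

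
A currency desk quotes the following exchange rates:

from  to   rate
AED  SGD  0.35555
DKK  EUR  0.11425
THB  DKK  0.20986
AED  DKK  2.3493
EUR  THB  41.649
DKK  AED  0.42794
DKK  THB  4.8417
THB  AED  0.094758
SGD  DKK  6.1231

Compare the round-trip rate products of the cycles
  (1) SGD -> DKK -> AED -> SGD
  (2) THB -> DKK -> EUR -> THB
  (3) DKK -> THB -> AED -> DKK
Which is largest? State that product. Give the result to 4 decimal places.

1.0778

(1) 6.1231 × 0.42794 × 0.35555 = 0.93165
(2) 0.20986 × 0.11425 × 41.649 = 0.99860
(3) 4.8417 × 0.094758 × 2.3493 = 1.07783
Highest is cycle (3) at 1.0778 (>1, arbitrage).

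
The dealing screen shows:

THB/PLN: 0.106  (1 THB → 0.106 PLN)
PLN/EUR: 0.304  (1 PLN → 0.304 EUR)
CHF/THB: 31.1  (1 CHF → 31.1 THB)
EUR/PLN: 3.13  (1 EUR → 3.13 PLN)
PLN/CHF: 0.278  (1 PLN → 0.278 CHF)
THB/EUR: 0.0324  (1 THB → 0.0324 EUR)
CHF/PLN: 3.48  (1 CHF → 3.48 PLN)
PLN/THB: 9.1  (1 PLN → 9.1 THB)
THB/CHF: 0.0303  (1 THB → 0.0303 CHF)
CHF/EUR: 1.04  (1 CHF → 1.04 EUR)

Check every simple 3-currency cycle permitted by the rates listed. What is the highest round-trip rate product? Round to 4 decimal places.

0.9595

THB→CHF→PLN→THB: 0.0303 × 3.48 × 9.1 = 0.95954
THB→EUR→PLN→THB: 0.0324 × 3.13 × 9.1 = 0.92285
THB→PLN→CHF→THB: 0.106 × 0.278 × 31.1 = 0.91645
EUR→PLN→CHF→EUR: 3.13 × 0.278 × 1.04 = 0.90495
Maximum is THB→CHF→PLN→THB at 0.9595; no arbitrage — every cycle loses value.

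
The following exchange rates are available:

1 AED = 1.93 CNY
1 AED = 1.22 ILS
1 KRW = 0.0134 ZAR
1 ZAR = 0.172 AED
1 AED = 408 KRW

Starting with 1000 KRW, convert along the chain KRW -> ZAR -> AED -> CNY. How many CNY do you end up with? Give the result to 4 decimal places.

1000 KRW × 0.0134 = 13.4 ZAR
13.4 ZAR × 0.172 = 2.3048 AED
2.3048 AED × 1.93 = 4.448264 CNY

4.4483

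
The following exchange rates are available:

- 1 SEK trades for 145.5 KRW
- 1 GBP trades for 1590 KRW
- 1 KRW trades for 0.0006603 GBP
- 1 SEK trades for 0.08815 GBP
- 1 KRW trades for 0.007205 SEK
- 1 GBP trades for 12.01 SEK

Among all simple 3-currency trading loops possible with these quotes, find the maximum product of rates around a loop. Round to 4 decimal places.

KRW→GBP→SEK→KRW: 0.0006603 × 12.01 × 145.5 = 1.15384
KRW→SEK→GBP→KRW: 0.007205 × 0.08815 × 1590 = 1.00984
Maximum is KRW→GBP→SEK→KRW at 1.1538; arbitrage exists.

1.1538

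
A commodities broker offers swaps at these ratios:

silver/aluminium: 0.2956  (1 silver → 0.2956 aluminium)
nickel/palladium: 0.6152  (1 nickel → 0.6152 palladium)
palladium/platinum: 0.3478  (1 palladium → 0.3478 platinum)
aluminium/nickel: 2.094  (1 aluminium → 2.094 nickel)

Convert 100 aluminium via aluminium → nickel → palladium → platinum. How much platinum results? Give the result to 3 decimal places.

100 aluminium × 2.094 = 209.4 nickel
209.4 nickel × 0.6152 = 128.82288 palladium
128.82288 palladium × 0.3478 = 44.804597664 platinum

44.805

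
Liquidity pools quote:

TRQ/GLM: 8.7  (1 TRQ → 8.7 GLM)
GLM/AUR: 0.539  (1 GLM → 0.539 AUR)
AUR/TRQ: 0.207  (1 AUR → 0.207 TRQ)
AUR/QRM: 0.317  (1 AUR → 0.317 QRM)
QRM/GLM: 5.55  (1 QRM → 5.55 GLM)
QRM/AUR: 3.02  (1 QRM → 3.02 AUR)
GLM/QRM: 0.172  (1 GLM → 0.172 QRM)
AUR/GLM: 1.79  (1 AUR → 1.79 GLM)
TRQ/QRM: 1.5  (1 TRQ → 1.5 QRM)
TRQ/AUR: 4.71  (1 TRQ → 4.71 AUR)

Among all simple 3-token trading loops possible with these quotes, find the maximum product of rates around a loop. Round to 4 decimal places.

GLM→AUR→TRQ→GLM: 0.539 × 0.207 × 8.7 = 0.97069
GLM→AUR→QRM→GLM: 0.539 × 0.317 × 5.55 = 0.94829
TRQ→QRM→AUR→TRQ: 1.5 × 3.02 × 0.207 = 0.93771
GLM→QRM→AUR→GLM: 0.172 × 3.02 × 1.79 = 0.92980
Maximum is GLM→AUR→TRQ→GLM at 0.9707; no arbitrage — every cycle loses value.

0.9707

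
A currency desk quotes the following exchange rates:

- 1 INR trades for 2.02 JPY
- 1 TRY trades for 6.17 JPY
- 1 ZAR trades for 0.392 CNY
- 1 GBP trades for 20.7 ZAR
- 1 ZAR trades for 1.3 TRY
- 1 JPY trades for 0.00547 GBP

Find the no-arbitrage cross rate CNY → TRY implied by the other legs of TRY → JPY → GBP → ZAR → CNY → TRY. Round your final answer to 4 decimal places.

3.6515

Known legs of the cycle: 6.17 × 0.00547 × 20.7 × 0.392 = 0.27386018856
For no arbitrage the full-cycle product must be 1, so the missing rate is 1 / 0.27386018856 ≈ 3.651498.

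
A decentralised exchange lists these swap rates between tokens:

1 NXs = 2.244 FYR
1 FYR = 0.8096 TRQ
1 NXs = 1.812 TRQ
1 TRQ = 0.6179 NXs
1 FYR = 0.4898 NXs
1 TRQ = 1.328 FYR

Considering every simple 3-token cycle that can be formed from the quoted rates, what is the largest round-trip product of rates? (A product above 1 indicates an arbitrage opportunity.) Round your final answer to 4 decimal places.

1.1786

NXs→TRQ→FYR→NXs: 1.812 × 1.328 × 0.4898 = 1.17862
NXs→FYR→TRQ→NXs: 2.244 × 0.8096 × 0.6179 = 1.12257
Maximum is NXs→TRQ→FYR→NXs at 1.1786; arbitrage exists.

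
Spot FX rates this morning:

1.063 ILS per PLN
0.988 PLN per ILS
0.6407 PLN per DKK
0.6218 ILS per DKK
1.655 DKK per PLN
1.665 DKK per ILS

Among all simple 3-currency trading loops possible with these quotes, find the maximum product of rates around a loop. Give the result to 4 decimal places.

1.1340

PLN→ILS→DKK→PLN: 1.063 × 1.665 × 0.6407 = 1.13397
PLN→DKK→ILS→PLN: 1.655 × 0.6218 × 0.988 = 1.01673
Maximum is PLN→ILS→DKK→PLN at 1.1340; arbitrage exists.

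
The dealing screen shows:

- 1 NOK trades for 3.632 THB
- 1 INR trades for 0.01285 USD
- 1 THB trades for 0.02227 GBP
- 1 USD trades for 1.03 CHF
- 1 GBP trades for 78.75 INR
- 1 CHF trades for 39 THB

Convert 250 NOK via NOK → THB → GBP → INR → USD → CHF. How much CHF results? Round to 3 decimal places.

21.076

250 NOK × 3.632 = 908 THB
908 THB × 0.02227 = 20.22116 GBP
20.22116 GBP × 78.75 = 1592.41635 INR
1592.41635 INR × 0.01285 = 20.4625500975 USD
20.4625500975 USD × 1.03 = 21.076426600425 CHF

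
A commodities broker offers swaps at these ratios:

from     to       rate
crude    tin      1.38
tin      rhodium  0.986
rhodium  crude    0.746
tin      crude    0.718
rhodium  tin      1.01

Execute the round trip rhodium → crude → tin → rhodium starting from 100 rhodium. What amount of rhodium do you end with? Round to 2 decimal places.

101.51

100 rhodium × 0.746 = 74.6 crude
74.6 crude × 1.38 = 102.948 tin
102.948 tin × 0.986 = 101.506728 rhodium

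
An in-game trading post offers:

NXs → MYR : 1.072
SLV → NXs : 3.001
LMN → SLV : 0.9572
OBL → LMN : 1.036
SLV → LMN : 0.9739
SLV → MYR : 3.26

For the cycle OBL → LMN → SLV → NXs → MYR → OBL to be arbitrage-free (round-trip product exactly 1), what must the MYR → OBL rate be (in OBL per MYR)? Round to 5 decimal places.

Known legs of the cycle: 1.036 × 0.9572 × 3.001 × 1.072 = 3.1902390458624
For no arbitrage the full-cycle product must be 1, so the missing rate is 1 / 3.1902390458624 ≈ 0.3134561.

0.31346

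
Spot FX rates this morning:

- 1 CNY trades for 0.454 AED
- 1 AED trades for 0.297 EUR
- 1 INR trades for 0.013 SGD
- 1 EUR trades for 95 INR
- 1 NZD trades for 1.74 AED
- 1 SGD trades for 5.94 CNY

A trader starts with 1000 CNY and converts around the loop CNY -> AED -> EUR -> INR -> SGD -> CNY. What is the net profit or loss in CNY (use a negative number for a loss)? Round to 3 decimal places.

-10.842

1000 CNY × 0.454 = 454 AED
454 AED × 0.297 = 134.838 EUR
134.838 EUR × 95 = 12809.61 INR
12809.61 INR × 0.013 = 166.52493 SGD
166.52493 SGD × 5.94 = 989.1580842 CNY
Net change: 989.1580842 − 1000 = -10.8419158 CNY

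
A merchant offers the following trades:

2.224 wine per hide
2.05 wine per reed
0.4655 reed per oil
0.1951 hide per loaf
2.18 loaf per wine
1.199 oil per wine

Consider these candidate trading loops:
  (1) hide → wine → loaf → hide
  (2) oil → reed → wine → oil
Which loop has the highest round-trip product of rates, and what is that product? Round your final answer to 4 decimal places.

(1) 2.224 × 2.18 × 0.1951 = 0.94591
(2) 0.4655 × 2.05 × 1.199 = 1.14418
Highest is cycle (2) at 1.1442 (>1, arbitrage).

1.1442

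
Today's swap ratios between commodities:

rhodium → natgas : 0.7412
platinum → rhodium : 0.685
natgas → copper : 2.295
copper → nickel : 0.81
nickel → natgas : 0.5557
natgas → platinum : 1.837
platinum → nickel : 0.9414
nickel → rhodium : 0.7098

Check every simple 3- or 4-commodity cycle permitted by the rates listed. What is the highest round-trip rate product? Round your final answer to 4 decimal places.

1.0330

copper→nickel→natgas→copper: 0.81 × 0.5557 × 2.295 = 1.03302
copper→nickel→rhodium→natgas→copper: 0.81 × 0.7098 × 0.7412 × 2.295 = 0.97800
platinum→nickel→natgas→platinum: 0.9414 × 0.5557 × 1.837 = 0.96100
platinum→rhodium→natgas→platinum: 0.685 × 0.7412 × 1.837 = 0.93269
platinum→nickel→rhodium→natgas→platinum: 0.9414 × 0.7098 × 0.7412 × 1.837 = 0.90982
Maximum is copper→nickel→natgas→copper at 1.0330; arbitrage exists.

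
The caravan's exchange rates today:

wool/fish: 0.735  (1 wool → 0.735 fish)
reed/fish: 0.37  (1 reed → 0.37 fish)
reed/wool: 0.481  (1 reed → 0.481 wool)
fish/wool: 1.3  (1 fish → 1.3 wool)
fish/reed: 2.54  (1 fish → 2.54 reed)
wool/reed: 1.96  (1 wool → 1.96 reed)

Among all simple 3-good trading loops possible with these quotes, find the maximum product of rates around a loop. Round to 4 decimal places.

0.9428

fish→wool→reed→fish: 1.3 × 1.96 × 0.37 = 0.94276
fish→reed→wool→fish: 2.54 × 0.481 × 0.735 = 0.89798
Maximum is fish→wool→reed→fish at 0.9428; no arbitrage — every cycle loses value.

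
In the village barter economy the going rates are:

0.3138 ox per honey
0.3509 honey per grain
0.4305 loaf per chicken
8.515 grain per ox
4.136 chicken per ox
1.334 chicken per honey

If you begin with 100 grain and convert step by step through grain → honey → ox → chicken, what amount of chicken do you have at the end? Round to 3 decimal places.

100 grain × 0.3509 = 35.09 honey
35.09 honey × 0.3138 = 11.011242 ox
11.011242 ox × 4.136 = 45.542496912 chicken

45.542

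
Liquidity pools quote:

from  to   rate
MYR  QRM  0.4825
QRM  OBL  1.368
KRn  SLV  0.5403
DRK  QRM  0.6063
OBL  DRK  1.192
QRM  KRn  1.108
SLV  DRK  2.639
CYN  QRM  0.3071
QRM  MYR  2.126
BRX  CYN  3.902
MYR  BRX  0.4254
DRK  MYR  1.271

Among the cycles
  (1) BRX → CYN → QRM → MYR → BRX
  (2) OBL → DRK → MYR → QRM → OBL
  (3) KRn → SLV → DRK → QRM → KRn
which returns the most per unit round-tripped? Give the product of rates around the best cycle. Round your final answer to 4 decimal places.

1.0837

(1) 3.902 × 0.3071 × 2.126 × 0.4254 = 1.08375
(2) 1.192 × 1.271 × 0.4825 × 1.368 = 1.00001
(3) 0.5403 × 2.639 × 0.6063 × 1.108 = 0.95786
Highest is cycle (1) at 1.0837 (>1, arbitrage).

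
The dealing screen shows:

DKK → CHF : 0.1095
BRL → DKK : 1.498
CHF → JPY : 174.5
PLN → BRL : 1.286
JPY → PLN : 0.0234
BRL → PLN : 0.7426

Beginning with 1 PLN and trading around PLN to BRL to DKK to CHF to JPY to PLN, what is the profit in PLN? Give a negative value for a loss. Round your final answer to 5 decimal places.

1 PLN × 1.286 = 1.286 BRL
1.286 BRL × 1.498 = 1.926428 DKK
1.926428 DKK × 0.1095 = 0.210943866 CHF
0.210943866 CHF × 174.5 = 36.809704617 JPY
36.809704617 JPY × 0.0234 = 0.8613470880378 PLN
Net change: 0.8613470880378 − 1 = -0.1386529119622 PLN

-0.13865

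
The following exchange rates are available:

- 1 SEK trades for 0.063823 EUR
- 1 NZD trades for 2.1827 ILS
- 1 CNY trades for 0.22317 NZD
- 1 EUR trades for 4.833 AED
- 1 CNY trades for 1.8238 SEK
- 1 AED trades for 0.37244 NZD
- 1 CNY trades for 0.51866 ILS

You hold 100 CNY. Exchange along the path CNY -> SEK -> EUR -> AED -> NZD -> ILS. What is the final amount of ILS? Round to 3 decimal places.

100 CNY × 1.8238 = 182.38 SEK
182.38 SEK × 0.063823 = 11.64003874 EUR
11.64003874 EUR × 4.833 = 56.25630723042 AED
56.25630723042 AED × 0.37244 = 20.9520990648976248 NZD
20.9520990648976248 NZD × 2.1827 = 45.73214662895204565096 ILS

45.732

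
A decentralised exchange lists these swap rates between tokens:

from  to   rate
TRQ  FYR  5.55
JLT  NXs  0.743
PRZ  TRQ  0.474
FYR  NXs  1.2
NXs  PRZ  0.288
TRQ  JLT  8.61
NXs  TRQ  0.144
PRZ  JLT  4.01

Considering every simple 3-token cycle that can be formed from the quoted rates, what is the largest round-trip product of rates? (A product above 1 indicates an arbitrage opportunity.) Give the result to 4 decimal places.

0.9590

FYR→NXs→TRQ→FYR: 1.2 × 0.144 × 5.55 = 0.95904
NXs→TRQ→JLT→NXs: 0.144 × 8.61 × 0.743 = 0.92120
NXs→PRZ→JLT→NXs: 0.288 × 4.01 × 0.743 = 0.85808
Maximum is FYR→NXs→TRQ→FYR at 0.9590; no arbitrage — every cycle loses value.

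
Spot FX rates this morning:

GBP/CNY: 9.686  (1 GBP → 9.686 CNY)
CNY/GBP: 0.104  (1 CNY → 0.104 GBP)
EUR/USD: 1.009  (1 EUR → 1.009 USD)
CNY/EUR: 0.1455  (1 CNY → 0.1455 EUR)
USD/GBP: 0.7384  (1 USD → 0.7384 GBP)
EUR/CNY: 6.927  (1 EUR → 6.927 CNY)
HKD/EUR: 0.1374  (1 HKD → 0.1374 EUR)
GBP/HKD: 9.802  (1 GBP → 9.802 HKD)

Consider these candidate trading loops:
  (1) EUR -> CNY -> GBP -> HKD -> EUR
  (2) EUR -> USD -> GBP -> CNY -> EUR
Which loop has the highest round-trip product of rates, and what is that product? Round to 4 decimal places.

1.0500

(1) 6.927 × 0.104 × 9.802 × 0.1374 = 0.97024
(2) 1.009 × 0.7384 × 9.686 × 0.1455 = 1.05000
Highest is cycle (2) at 1.0500 (>1, arbitrage).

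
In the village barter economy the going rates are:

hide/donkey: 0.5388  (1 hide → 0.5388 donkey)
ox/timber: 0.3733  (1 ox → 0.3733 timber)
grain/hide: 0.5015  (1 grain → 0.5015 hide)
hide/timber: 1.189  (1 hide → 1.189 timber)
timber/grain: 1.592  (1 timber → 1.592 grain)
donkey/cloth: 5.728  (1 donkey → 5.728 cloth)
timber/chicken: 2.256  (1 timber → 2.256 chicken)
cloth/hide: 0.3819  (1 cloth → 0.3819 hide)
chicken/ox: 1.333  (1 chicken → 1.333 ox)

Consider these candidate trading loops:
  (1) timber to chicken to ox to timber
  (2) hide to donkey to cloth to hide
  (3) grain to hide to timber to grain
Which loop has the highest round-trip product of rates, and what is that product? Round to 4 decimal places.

(1) 2.256 × 1.333 × 0.3733 = 1.12261
(2) 0.5388 × 5.728 × 0.3819 = 1.17864
(3) 0.5015 × 1.189 × 1.592 = 0.94928
Highest is cycle (2) at 1.1786 (>1, arbitrage).

1.1786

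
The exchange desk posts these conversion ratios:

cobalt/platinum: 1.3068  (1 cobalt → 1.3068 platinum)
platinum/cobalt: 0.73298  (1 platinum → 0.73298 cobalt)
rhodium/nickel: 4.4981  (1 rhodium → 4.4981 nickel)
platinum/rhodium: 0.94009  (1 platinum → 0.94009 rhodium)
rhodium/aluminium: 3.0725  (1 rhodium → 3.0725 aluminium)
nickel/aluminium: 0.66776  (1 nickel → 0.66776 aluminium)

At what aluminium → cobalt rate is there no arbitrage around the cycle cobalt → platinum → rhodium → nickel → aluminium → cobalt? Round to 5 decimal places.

0.27100

Known legs of the cycle: 1.3068 × 0.94009 × 4.4981 × 0.66776 = 3.690014439091872672
For no arbitrage the full-cycle product must be 1, so the missing rate is 1 / 3.690014439091872672 ≈ 0.2710016.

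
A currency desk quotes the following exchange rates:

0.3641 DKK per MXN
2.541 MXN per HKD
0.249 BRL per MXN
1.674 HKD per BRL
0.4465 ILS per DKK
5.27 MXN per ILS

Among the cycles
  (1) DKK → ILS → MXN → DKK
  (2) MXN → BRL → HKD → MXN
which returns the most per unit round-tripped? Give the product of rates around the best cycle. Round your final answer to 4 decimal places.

(1) 0.4465 × 5.27 × 0.3641 = 0.85675
(2) 0.249 × 1.674 × 2.541 = 1.05915
Highest is cycle (2) at 1.0592 (>1, arbitrage).

1.0592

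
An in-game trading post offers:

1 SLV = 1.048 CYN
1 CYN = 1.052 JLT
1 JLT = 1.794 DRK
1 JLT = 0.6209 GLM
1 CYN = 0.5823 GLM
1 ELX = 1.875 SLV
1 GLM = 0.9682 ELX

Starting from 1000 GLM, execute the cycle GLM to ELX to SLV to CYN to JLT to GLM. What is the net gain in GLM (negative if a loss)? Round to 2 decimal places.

1000 GLM × 0.9682 = 968.2 ELX
968.2 ELX × 1.875 = 1815.375 SLV
1815.375 SLV × 1.048 = 1902.513 CYN
1902.513 CYN × 1.052 = 2001.443676 JLT
2001.443676 JLT × 0.6209 = 1242.6963784284 GLM
Net change: 1242.6963784284 − 1000 = 242.6963784284 GLM

242.70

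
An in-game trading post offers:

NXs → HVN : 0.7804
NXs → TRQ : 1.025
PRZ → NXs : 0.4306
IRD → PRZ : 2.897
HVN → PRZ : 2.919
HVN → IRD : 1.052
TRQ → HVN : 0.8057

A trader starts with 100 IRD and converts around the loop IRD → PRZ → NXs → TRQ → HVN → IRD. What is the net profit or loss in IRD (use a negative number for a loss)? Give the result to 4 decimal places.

8.3766

100 IRD × 2.897 = 289.7 PRZ
289.7 PRZ × 0.4306 = 124.74482 NXs
124.74482 NXs × 1.025 = 127.8634405 TRQ
127.8634405 TRQ × 0.8057 = 103.01957401085 HVN
103.01957401085 HVN × 1.052 = 108.3765918594142 IRD
Net change: 108.3765918594142 − 100 = 8.3765918594142 IRD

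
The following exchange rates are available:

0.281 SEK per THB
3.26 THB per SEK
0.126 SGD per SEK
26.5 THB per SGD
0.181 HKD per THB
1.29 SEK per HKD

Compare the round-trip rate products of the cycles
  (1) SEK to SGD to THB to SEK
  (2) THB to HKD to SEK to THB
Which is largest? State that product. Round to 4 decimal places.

(1) 0.126 × 26.5 × 0.281 = 0.93826
(2) 0.181 × 1.29 × 3.26 = 0.76118
Highest is cycle (1) at 0.9383 (≤1, no arbitrage).

0.9383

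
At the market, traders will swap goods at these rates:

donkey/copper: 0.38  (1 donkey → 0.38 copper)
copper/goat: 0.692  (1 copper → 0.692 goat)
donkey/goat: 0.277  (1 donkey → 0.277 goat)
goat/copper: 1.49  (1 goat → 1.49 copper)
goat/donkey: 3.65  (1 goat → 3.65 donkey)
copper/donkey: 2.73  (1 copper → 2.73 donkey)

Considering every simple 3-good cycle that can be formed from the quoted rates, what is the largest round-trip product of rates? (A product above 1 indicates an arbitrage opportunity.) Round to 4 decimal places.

1.1268

donkey→goat→copper→donkey: 0.277 × 1.49 × 2.73 = 1.12675
donkey→copper→goat→donkey: 0.38 × 0.692 × 3.65 = 0.95980
Maximum is donkey→goat→copper→donkey at 1.1268; arbitrage exists.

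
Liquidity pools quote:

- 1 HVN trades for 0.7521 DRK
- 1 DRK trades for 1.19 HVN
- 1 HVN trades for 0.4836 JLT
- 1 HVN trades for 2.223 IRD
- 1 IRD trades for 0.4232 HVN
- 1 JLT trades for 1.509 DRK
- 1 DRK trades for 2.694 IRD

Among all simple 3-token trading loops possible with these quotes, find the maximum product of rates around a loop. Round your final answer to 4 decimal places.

DRK→HVN→JLT→DRK: 1.19 × 0.4836 × 1.509 = 0.86841
IRD→HVN→DRK→IRD: 0.4232 × 0.7521 × 2.694 = 0.85747
Maximum is DRK→HVN→JLT→DRK at 0.8684; no arbitrage — every cycle loses value.

0.8684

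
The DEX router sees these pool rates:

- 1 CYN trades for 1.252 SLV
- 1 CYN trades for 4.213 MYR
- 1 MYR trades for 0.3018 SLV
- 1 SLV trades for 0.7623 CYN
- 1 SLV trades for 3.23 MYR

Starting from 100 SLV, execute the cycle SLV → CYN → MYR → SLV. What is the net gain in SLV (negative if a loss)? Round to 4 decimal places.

-3.0748

100 SLV × 0.7623 = 76.23 CYN
76.23 CYN × 4.213 = 321.15699 MYR
321.15699 MYR × 0.3018 = 96.925179582 SLV
Net change: 96.925179582 − 100 = -3.074820418 SLV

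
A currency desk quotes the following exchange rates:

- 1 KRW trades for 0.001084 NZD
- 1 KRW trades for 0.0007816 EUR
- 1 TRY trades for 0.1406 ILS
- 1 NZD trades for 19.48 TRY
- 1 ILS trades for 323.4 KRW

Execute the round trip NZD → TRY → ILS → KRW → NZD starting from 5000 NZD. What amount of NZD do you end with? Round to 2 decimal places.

5000 NZD × 19.48 = 97400 TRY
97400 TRY × 0.1406 = 13694.44 ILS
13694.44 ILS × 323.4 = 4428781.896 KRW
4428781.896 KRW × 0.001084 = 4800.799575264 NZD

4800.80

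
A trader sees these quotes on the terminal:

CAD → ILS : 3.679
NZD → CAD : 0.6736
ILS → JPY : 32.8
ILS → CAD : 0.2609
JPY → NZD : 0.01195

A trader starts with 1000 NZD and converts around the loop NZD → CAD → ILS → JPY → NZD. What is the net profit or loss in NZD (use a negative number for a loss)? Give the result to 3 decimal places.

-28.655

1000 NZD × 0.6736 = 673.6 CAD
673.6 CAD × 3.679 = 2478.1744 ILS
2478.1744 ILS × 32.8 = 81284.12032 JPY
81284.12032 JPY × 0.01195 = 971.345237824 NZD
Net change: 971.345237824 − 1000 = -28.654762176 NZD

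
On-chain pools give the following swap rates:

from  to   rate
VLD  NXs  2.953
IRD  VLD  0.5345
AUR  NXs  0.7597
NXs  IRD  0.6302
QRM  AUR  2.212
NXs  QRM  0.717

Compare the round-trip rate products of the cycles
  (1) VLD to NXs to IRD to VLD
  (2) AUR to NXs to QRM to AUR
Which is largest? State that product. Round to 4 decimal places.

(1) 2.953 × 0.6302 × 0.5345 = 0.99469
(2) 0.7597 × 0.717 × 2.212 = 1.20489
Highest is cycle (2) at 1.2049 (>1, arbitrage).

1.2049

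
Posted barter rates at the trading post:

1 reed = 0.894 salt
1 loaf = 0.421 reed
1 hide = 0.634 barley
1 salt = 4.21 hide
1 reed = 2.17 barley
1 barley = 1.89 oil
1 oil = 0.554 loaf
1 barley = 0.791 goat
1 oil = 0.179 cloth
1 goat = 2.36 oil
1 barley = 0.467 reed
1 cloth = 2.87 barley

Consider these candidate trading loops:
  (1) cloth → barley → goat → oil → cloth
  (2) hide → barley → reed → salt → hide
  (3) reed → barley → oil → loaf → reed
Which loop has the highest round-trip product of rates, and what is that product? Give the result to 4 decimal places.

(1) 2.87 × 0.791 × 2.36 × 0.179 = 0.95901
(2) 0.634 × 0.467 × 0.894 × 4.21 = 1.11436
(3) 2.17 × 1.89 × 0.554 × 0.421 = 0.95656
Highest is cycle (2) at 1.1144 (>1, arbitrage).

1.1144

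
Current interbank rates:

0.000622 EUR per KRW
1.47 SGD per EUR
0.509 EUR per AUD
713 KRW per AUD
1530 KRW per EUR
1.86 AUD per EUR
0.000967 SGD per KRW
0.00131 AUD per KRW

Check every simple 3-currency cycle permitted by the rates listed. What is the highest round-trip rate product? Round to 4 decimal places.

AUD→EUR→KRW→AUD: 0.509 × 1530 × 0.00131 = 1.02019
AUD→KRW→EUR→AUD: 713 × 0.000622 × 1.86 = 0.82488
Maximum is AUD→EUR→KRW→AUD at 1.0202; arbitrage exists.

1.0202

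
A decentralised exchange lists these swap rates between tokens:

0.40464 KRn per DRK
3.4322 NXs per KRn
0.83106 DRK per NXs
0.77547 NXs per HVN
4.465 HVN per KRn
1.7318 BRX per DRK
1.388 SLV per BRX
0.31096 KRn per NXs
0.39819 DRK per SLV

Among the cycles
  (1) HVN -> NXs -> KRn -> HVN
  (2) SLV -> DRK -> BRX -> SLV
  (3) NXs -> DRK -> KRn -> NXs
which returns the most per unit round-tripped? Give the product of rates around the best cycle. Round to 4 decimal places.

(1) 0.77547 × 0.31096 × 4.465 = 1.07669
(2) 0.39819 × 1.7318 × 1.388 = 0.95714
(3) 0.83106 × 0.40464 × 3.4322 = 1.15418
Highest is cycle (3) at 1.1542 (>1, arbitrage).

1.1542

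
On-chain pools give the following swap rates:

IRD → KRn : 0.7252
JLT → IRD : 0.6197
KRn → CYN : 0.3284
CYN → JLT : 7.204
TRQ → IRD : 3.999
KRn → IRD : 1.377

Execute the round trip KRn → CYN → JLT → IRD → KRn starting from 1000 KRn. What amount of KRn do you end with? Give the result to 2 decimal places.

1063.20

1000 KRn × 0.3284 = 328.4 CYN
328.4 CYN × 7.204 = 2365.7936 JLT
2365.7936 JLT × 0.6197 = 1466.08229392 IRD
1466.08229392 IRD × 0.7252 = 1063.202879550784 KRn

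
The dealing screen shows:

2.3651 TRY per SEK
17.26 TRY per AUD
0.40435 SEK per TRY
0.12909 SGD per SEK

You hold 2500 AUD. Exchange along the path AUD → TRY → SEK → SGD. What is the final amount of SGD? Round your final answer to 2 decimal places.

2252.32

2500 AUD × 17.26 = 43150 TRY
43150 TRY × 0.40435 = 17447.7025 SEK
17447.7025 SEK × 0.12909 = 2252.323915725 SGD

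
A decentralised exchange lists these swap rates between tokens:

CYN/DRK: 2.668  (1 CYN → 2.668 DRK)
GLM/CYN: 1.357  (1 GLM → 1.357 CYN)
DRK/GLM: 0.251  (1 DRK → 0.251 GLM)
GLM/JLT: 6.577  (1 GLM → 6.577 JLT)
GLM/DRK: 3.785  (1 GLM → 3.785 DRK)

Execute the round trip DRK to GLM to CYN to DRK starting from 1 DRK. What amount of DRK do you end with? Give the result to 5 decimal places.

1 DRK × 0.251 = 0.251 GLM
0.251 GLM × 1.357 = 0.340607 CYN
0.340607 CYN × 2.668 = 0.908739476 DRK

0.90874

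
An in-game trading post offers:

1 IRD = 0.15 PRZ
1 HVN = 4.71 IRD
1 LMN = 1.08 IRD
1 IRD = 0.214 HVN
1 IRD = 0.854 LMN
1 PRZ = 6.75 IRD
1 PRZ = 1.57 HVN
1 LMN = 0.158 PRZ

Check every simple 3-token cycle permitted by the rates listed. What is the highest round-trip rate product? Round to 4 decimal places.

1.1092

PRZ→HVN→IRD→PRZ: 1.57 × 4.71 × 0.15 = 1.10921
PRZ→IRD→LMN→PRZ: 6.75 × 0.854 × 0.158 = 0.91079
Maximum is PRZ→HVN→IRD→PRZ at 1.1092; arbitrage exists.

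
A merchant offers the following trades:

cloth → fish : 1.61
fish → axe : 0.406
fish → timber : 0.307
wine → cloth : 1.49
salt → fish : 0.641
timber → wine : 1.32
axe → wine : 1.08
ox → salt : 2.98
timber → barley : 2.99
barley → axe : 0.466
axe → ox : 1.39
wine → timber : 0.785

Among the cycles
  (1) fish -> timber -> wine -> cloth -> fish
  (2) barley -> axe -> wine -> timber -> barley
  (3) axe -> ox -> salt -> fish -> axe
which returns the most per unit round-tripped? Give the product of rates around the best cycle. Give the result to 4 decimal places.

1.1813

(1) 0.307 × 1.32 × 1.49 × 1.61 = 0.97213
(2) 0.466 × 1.08 × 0.785 × 2.99 = 1.18127
(3) 1.39 × 2.98 × 0.641 × 0.406 = 1.07799
Highest is cycle (2) at 1.1813 (>1, arbitrage).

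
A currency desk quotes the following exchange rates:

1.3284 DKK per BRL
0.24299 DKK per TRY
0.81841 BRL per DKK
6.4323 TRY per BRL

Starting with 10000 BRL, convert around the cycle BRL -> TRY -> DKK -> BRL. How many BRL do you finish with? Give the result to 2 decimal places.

12791.62

10000 BRL × 6.4323 = 64323 TRY
64323 TRY × 0.24299 = 15629.84577 DKK
15629.84577 DKK × 0.81841 = 12791.6220766257 BRL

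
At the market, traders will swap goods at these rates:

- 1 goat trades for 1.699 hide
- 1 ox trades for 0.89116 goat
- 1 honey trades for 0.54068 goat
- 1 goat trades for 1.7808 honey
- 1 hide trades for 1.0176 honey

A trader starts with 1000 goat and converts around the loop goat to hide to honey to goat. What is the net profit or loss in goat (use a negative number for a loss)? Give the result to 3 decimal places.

1000 goat × 1.699 = 1699 hide
1699 hide × 1.0176 = 1728.9024 honey
1728.9024 honey × 0.54068 = 934.782949632 goat
Net change: 934.782949632 − 1000 = -65.217050368 goat

-65.217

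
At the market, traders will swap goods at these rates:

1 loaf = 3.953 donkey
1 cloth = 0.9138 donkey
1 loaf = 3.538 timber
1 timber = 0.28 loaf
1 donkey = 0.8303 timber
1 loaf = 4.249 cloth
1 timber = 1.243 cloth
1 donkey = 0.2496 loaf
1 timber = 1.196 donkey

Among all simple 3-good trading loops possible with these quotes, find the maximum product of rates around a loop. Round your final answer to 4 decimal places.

1.0562

loaf→timber→donkey→loaf: 3.538 × 1.196 × 0.2496 = 1.05617
loaf→cloth→donkey→loaf: 4.249 × 0.9138 × 0.2496 = 0.96913
cloth→donkey→timber→cloth: 0.9138 × 0.8303 × 1.243 = 0.94310
loaf→donkey→timber→loaf: 3.953 × 0.8303 × 0.28 = 0.91901
Maximum is loaf→timber→donkey→loaf at 1.0562; arbitrage exists.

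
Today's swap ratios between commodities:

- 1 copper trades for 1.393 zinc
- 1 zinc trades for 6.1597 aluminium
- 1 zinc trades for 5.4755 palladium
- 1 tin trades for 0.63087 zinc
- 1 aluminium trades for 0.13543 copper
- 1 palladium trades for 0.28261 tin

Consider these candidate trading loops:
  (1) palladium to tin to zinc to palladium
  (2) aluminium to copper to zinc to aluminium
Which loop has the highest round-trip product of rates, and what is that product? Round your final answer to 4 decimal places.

1.1621

(1) 0.28261 × 0.63087 × 5.4755 = 0.97623
(2) 0.13543 × 1.393 × 6.1597 = 1.16205
Highest is cycle (2) at 1.1621 (>1, arbitrage).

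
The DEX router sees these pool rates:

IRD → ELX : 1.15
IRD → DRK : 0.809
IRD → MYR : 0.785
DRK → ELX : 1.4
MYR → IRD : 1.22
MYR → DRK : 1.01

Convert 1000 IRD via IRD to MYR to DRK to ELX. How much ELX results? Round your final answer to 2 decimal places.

1109.99

1000 IRD × 0.785 = 785 MYR
785 MYR × 1.01 = 792.85 DRK
792.85 DRK × 1.4 = 1109.99 ELX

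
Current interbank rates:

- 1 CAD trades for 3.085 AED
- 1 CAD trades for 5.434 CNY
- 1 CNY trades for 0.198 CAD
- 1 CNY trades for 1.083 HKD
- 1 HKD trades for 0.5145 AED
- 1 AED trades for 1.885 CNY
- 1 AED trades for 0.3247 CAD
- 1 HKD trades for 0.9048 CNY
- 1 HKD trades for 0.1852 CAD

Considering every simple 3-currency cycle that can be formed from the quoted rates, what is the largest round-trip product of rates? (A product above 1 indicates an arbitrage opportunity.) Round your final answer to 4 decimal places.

1.1514

CAD→AED→CNY→CAD: 3.085 × 1.885 × 0.198 = 1.15141
CAD→CNY→HKD→CAD: 5.434 × 1.083 × 0.1852 = 1.08991
CNY→HKD→AED→CNY: 1.083 × 0.5145 × 1.885 = 1.05033
Maximum is CAD→AED→CNY→CAD at 1.1514; arbitrage exists.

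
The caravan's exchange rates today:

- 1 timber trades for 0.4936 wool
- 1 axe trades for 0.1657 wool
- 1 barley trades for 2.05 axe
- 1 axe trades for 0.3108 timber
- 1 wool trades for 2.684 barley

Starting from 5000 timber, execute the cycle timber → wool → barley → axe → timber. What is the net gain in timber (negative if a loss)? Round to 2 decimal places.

-779.51

5000 timber × 0.4936 = 2468 wool
2468 wool × 2.684 = 6624.112 barley
6624.112 barley × 2.05 = 13579.4296 axe
13579.4296 axe × 0.3108 = 4220.48671968 timber
Net change: 4220.48671968 − 5000 = -779.51328032 timber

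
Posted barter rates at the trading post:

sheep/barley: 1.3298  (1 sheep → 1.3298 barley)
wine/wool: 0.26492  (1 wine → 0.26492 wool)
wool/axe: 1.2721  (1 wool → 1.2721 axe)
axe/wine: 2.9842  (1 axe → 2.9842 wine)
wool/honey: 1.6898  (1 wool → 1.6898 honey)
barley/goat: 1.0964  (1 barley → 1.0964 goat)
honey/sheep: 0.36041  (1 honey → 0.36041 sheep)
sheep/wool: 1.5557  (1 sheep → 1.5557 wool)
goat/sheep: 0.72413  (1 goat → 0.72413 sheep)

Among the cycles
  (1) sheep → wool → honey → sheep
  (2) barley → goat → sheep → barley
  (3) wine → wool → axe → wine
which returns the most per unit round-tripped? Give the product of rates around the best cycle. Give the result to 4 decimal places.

1.0558

(1) 1.5557 × 1.6898 × 0.36041 = 0.94745
(2) 1.0964 × 0.72413 × 1.3298 = 1.05578
(3) 0.26492 × 1.2721 × 2.9842 = 1.00569
Highest is cycle (2) at 1.0558 (>1, arbitrage).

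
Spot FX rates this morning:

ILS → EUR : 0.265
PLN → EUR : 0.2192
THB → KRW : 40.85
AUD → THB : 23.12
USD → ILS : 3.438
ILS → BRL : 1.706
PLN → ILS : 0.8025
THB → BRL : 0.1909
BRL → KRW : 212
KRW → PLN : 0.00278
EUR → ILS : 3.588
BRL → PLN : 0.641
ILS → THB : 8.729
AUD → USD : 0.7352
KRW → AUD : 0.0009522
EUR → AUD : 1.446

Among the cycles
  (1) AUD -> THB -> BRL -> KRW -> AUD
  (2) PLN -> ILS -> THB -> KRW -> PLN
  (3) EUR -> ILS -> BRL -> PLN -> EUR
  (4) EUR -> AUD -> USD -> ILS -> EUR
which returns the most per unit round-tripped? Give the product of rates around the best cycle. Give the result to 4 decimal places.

(1) 23.12 × 0.1909 × 212 × 0.0009522 = 0.89096
(2) 0.8025 × 8.729 × 40.85 × 0.00278 = 0.79551
(3) 3.588 × 1.706 × 0.641 × 0.2192 = 0.86006
(4) 1.446 × 0.7352 × 3.438 × 0.265 = 0.96856
Highest is cycle (4) at 0.9686 (≤1, no arbitrage).

0.9686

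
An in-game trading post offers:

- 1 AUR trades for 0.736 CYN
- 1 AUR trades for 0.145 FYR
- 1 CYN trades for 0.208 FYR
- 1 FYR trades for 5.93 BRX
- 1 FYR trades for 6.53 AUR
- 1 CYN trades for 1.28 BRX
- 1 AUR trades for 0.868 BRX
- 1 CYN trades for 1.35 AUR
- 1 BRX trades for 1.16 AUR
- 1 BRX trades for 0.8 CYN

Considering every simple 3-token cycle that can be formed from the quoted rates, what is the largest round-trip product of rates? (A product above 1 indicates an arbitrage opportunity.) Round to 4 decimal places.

1.0928

AUR→CYN→BRX→AUR: 0.736 × 1.28 × 1.16 = 1.09281
AUR→CYN→FYR→AUR: 0.736 × 0.208 × 6.53 = 0.99966
AUR→FYR→BRX→AUR: 0.145 × 5.93 × 1.16 = 0.99743
FYR→BRX→CYN→FYR: 5.93 × 0.8 × 0.208 = 0.98675
AUR→BRX→CYN→AUR: 0.868 × 0.8 × 1.35 = 0.93744
Maximum is AUR→CYN→BRX→AUR at 1.0928; arbitrage exists.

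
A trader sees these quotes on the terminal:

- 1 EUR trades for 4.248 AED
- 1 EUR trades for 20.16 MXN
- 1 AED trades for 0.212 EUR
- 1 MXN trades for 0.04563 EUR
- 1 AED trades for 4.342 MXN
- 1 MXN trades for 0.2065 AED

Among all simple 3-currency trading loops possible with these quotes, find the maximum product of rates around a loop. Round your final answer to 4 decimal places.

0.8826

MXN→AED→EUR→MXN: 0.2065 × 0.212 × 20.16 = 0.88256
MXN→EUR→AED→MXN: 0.04563 × 4.248 × 4.342 = 0.84164
Maximum is MXN→AED→EUR→MXN at 0.8826; no arbitrage — every cycle loses value.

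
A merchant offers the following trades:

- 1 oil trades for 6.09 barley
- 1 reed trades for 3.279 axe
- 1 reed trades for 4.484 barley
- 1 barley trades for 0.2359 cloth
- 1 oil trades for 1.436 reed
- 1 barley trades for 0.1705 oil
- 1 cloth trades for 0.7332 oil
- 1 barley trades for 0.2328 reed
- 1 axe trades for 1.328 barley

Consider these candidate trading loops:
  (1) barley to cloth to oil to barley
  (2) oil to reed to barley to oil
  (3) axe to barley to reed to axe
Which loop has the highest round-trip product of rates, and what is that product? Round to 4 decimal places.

1.0979

(1) 0.2359 × 0.7332 × 6.09 = 1.05334
(2) 1.436 × 4.484 × 0.1705 = 1.09785
(3) 1.328 × 0.2328 × 3.279 = 1.01373
Highest is cycle (2) at 1.0979 (>1, arbitrage).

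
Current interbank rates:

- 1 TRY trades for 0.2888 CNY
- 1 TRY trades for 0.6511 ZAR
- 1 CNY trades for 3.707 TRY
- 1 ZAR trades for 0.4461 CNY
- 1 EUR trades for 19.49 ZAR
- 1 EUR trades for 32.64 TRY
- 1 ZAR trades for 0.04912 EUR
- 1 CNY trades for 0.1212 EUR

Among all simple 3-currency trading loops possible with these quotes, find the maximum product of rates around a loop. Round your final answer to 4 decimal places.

CNY→EUR→TRY→CNY: 0.1212 × 32.64 × 0.2888 = 1.14248
ZAR→CNY→TRY→ZAR: 0.4461 × 3.707 × 0.6511 = 1.07672
ZAR→CNY→EUR→ZAR: 0.4461 × 0.1212 × 19.49 = 1.05377
ZAR→EUR→TRY→ZAR: 0.04912 × 32.64 × 0.6511 = 1.04389
Maximum is CNY→EUR→TRY→CNY at 1.1425; arbitrage exists.

1.1425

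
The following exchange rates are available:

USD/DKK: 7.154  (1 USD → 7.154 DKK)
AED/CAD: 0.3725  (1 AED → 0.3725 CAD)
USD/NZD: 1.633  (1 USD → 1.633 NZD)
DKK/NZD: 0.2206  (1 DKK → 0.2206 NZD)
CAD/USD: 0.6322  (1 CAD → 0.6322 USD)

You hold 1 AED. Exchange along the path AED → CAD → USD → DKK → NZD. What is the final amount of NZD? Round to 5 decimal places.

0.37165

1 AED × 0.3725 = 0.3725 CAD
0.3725 CAD × 0.6322 = 0.2354945 USD
0.2354945 USD × 7.154 = 1.684727653 DKK
1.684727653 DKK × 0.2206 = 0.3716509202518 NZD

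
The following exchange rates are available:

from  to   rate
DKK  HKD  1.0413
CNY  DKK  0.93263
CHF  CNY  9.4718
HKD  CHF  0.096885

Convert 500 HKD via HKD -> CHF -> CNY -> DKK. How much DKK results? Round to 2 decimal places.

500 HKD × 0.096885 = 48.4425 CHF
48.4425 CHF × 9.4718 = 458.8376715 CNY
458.8376715 CNY × 0.93263 = 427.925777571045 DKK

427.93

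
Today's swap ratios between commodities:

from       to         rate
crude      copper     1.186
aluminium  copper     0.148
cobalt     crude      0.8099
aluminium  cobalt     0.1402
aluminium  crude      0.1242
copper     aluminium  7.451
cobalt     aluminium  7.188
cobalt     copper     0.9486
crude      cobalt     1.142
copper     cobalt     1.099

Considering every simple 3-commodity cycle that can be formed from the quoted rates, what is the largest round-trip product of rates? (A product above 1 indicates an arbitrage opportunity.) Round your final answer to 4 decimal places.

copper→cobalt→aluminium→copper: 1.099 × 7.188 × 0.148 = 1.16914
copper→aluminium→crude→copper: 7.451 × 0.1242 × 1.186 = 1.09754
copper→cobalt→crude→copper: 1.099 × 0.8099 × 1.186 = 1.05563
crude→cobalt→aluminium→crude: 1.142 × 7.188 × 0.1242 = 1.01952
copper→aluminium→cobalt→copper: 7.451 × 0.1402 × 0.9486 = 0.99094
Maximum is copper→cobalt→aluminium→copper at 1.1691; arbitrage exists.

1.1691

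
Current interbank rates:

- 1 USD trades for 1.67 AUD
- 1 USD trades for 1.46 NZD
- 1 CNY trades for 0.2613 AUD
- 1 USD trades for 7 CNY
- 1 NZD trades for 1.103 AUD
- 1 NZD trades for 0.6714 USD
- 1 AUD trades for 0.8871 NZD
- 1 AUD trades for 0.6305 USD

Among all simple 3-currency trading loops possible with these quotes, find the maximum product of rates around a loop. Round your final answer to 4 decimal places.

USD→CNY→AUD→USD: 7 × 0.2613 × 0.6305 = 1.15325
USD→NZD→AUD→USD: 1.46 × 1.103 × 0.6305 = 1.01534
USD→AUD→NZD→USD: 1.67 × 0.8871 × 0.6714 = 0.99465
Maximum is USD→CNY→AUD→USD at 1.1532; arbitrage exists.

1.1532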